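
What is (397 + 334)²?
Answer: 534361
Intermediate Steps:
(397 + 334)² = 731² = 534361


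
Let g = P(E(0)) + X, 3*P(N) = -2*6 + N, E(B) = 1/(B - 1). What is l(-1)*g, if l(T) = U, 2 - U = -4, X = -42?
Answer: -278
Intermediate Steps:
U = 6 (U = 2 - 1*(-4) = 2 + 4 = 6)
l(T) = 6
E(B) = 1/(-1 + B)
P(N) = -4 + N/3 (P(N) = (-2*6 + N)/3 = (-12 + N)/3 = -4 + N/3)
g = -139/3 (g = (-4 + 1/(3*(-1 + 0))) - 42 = (-4 + (⅓)/(-1)) - 42 = (-4 + (⅓)*(-1)) - 42 = (-4 - ⅓) - 42 = -13/3 - 42 = -139/3 ≈ -46.333)
l(-1)*g = 6*(-139/3) = -278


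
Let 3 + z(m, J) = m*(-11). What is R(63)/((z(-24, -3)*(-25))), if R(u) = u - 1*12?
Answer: -17/2175 ≈ -0.0078161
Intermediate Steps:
z(m, J) = -3 - 11*m (z(m, J) = -3 + m*(-11) = -3 - 11*m)
R(u) = -12 + u (R(u) = u - 12 = -12 + u)
R(63)/((z(-24, -3)*(-25))) = (-12 + 63)/(((-3 - 11*(-24))*(-25))) = 51/(((-3 + 264)*(-25))) = 51/((261*(-25))) = 51/(-6525) = 51*(-1/6525) = -17/2175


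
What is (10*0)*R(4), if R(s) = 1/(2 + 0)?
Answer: 0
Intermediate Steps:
R(s) = ½ (R(s) = 1/2 = ½)
(10*0)*R(4) = (10*0)*(½) = 0*(½) = 0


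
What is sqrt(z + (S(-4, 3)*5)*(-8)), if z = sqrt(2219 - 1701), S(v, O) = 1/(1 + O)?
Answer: sqrt(-10 + sqrt(518)) ≈ 3.5721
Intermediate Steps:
z = sqrt(518) ≈ 22.760
sqrt(z + (S(-4, 3)*5)*(-8)) = sqrt(sqrt(518) + (5/(1 + 3))*(-8)) = sqrt(sqrt(518) + (5/4)*(-8)) = sqrt(sqrt(518) - 10) = sqrt(-10 + sqrt(518))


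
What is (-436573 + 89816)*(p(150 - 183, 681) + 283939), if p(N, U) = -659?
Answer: -98229322960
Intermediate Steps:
(-436573 + 89816)*(p(150 - 183, 681) + 283939) = (-436573 + 89816)*(-659 + 283939) = -346757*283280 = -98229322960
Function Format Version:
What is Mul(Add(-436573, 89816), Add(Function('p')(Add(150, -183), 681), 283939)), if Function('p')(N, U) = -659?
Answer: -98229322960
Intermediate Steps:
Mul(Add(-436573, 89816), Add(Function('p')(Add(150, -183), 681), 283939)) = Mul(Add(-436573, 89816), Add(-659, 283939)) = Mul(-346757, 283280) = -98229322960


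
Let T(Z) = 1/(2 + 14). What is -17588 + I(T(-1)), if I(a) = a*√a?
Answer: -1125631/64 ≈ -17588.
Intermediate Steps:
T(Z) = 1/16
I(a) = a^(3/2)
-17588 + I(T(-1)) = -17588 + (1/16)^(3/2) = -17588 + 1/64 = -1125631/64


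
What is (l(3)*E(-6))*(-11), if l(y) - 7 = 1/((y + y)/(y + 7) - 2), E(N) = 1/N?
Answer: 242/21 ≈ 11.524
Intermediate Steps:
l(y) = 7 + 1/(-2 + 2*y/(7 + y)) (l(y) = 7 + 1/((y + y)/(y + 7) - 2) = 7 + 1/((2*y)/(7 + y) - 2) = 7 + 1/(2*y/(7 + y) - 2) = 7 + 1/(-2 + 2*y/(7 + y)))
(l(3)*E(-6))*(-11) = ((13/2 - 1/14*3)/(-6))*(-11) = ((13/2 - 3/14)*(-⅙))*(-11) = ((44/7)*(-⅙))*(-11) = -22/21*(-11) = 242/21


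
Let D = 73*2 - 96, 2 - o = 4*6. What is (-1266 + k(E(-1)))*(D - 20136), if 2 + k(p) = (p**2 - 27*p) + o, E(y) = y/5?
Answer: 645041804/25 ≈ 2.5802e+7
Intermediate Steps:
o = -22 (o = 2 - 4*6 = 2 - 1*24 = 2 - 24 = -22)
E(y) = y/5 (E(y) = y*(1/5) = y/5)
k(p) = -24 + p**2 - 27*p (k(p) = -2 + ((p**2 - 27*p) - 22) = -2 + (-22 + p**2 - 27*p) = -24 + p**2 - 27*p)
D = 50 (D = 146 - 96 = 50)
(-1266 + k(E(-1)))*(D - 20136) = (-1266 + (-24 + ((1/5)*(-1))**2 - 27*(-1)/5))*(50 - 20136) = (-1266 + (-24 + (-1/5)**2 - 27*(-1/5)))*(-20086) = (-1266 + (-24 + 1/25 + 27/5))*(-20086) = (-1266 - 464/25)*(-20086) = -32114/25*(-20086) = 645041804/25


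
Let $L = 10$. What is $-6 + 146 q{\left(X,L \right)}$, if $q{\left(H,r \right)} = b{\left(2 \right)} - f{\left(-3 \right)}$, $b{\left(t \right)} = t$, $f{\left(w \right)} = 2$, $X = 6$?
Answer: $-6$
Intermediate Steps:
$q{\left(H,r \right)} = 0$ ($q{\left(H,r \right)} = 2 - 2 = 0$)
$-6 + 146 q{\left(X,L \right)} = -6 + 146 \cdot 0 = -6 + 0 = -6$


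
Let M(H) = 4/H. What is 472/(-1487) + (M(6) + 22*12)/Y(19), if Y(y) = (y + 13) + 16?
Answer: 556355/107064 ≈ 5.1965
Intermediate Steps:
Y(y) = 29 + y (Y(y) = (13 + y) + 16 = 29 + y)
472/(-1487) + (M(6) + 22*12)/Y(19) = 472/(-1487) + (4/6 + 22*12)/(29 + 19) = 472*(-1/1487) + (4*(⅙) + 264)/48 = -472/1487 + (⅔ + 264)*(1/48) = -472/1487 + (794/3)*(1/48) = -472/1487 + 397/72 = 556355/107064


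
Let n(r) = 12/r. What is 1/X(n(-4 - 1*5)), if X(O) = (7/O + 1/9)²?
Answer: 1296/34225 ≈ 0.037867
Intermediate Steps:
X(O) = (⅑ + 7/O)² (X(O) = (7/O + ⅑)² = (⅑ + 7/O)²)
1/X(n(-4 - 1*5)) = 1/((63 + 12/(-4 - 1*5))²/(81*(12/(-4 - 1*5))²)) = 1/((63 + 12/(-4 - 5))²/(81*(12/(-4 - 5))²)) = 1/((63 + 12/(-9))²/(81*(12/(-9))²)) = 1/((63 + 12*(-⅑))²/(81*(12*(-⅑))²)) = 1/((63 - 4/3)²/(81*(-4/3)²)) = 1/((1/81)*(9/16)*(185/3)²) = 1/((1/81)*(9/16)*(34225/9)) = 1/(34225/1296) = 1296/34225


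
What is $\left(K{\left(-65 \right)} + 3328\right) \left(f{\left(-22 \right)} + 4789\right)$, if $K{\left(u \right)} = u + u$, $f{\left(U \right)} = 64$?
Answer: $15519894$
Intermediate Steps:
$K{\left(u \right)} = 2 u$
$\left(K{\left(-65 \right)} + 3328\right) \left(f{\left(-22 \right)} + 4789\right) = \left(2 \left(-65\right) + 3328\right) \left(64 + 4789\right) = \left(-130 + 3328\right) 4853 = 3198 \cdot 4853 = 15519894$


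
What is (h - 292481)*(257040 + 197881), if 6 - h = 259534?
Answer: -251120486289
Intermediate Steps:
h = -259528 (h = 6 - 1*259534 = 6 - 259534 = -259528)
(h - 292481)*(257040 + 197881) = (-259528 - 292481)*(257040 + 197881) = -552009*454921 = -251120486289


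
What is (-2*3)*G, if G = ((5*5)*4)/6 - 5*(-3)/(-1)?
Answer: -10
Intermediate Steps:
G = 5/3 (G = (25*4)*(⅙) + 15*(-1) = 100*(⅙) - 15 = 50/3 - 15 = 5/3 ≈ 1.6667)
(-2*3)*G = -2*3*(5/3) = -6*5/3 = -10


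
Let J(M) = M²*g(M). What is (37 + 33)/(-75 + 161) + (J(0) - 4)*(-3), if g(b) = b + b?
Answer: 551/43 ≈ 12.814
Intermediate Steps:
g(b) = 2*b
J(M) = 2*M³ (J(M) = M²*(2*M) = 2*M³)
(37 + 33)/(-75 + 161) + (J(0) - 4)*(-3) = (37 + 33)/(-75 + 161) + (2*0³ - 4)*(-3) = 70/86 + (2*0 - 4)*(-3) = 70*(1/86) + (0 - 4)*(-3) = 35/43 - 4*(-3) = 35/43 + 12 = 551/43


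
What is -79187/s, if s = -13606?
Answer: 79187/13606 ≈ 5.8200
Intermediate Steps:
-79187/s = -79187/(-13606) = -79187*(-1/13606) = 79187/13606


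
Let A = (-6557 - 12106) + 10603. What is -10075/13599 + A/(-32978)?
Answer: -111322705/224233911 ≈ -0.49646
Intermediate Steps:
A = -8060 (A = -18663 + 10603 = -8060)
-10075/13599 + A/(-32978) = -10075/13599 - 8060/(-32978) = -10075*1/13599 - 8060*(-1/32978) = -10075/13599 + 4030/16489 = -111322705/224233911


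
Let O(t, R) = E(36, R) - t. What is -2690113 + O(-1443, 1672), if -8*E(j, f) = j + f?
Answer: -5377767/2 ≈ -2.6889e+6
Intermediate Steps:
E(j, f) = -f/8 - j/8 (E(j, f) = -(j + f)/8 = -(f + j)/8 = -f/8 - j/8)
O(t, R) = -9/2 - t - R/8 (O(t, R) = (-R/8 - ⅛*36) - t = (-R/8 - 9/2) - t = (-9/2 - R/8) - t = -9/2 - t - R/8)
-2690113 + O(-1443, 1672) = -2690113 + (-9/2 - 1*(-1443) - ⅛*1672) = -2690113 + (-9/2 + 1443 - 209) = -2690113 + 2459/2 = -5377767/2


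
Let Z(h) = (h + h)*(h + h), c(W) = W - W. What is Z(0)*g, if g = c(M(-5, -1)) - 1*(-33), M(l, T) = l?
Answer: 0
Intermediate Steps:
c(W) = 0
g = 33 (g = 0 - 1*(-33) = 0 + 33 = 33)
Z(h) = 4*h**2 (Z(h) = (2*h)*(2*h) = 4*h**2)
Z(0)*g = (4*0**2)*33 = (4*0)*33 = 0*33 = 0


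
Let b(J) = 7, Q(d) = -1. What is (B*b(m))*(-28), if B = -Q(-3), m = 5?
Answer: -196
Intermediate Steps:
B = 1 (B = -1*(-1) = 1)
(B*b(m))*(-28) = (1*7)*(-28) = 7*(-28) = -196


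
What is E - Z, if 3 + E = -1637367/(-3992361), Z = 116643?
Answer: -155230434613/1330787 ≈ -1.1665e+5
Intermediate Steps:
E = -3446572/1330787 (E = -3 - 1637367/(-3992361) = -3 - 1637367*(-1/3992361) = -3 + 545789/1330787 = -3446572/1330787 ≈ -2.5899)
E - Z = -3446572/1330787 - 1*116643 = -3446572/1330787 - 116643 = -155230434613/1330787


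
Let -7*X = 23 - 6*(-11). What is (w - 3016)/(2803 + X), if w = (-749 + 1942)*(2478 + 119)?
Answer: 21666435/19532 ≈ 1109.3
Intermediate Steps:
X = -89/7 (X = -(23 - 6*(-11))/7 = -(23 + 66)/7 = -⅐*89 = -89/7 ≈ -12.714)
w = 3098221 (w = 1193*2597 = 3098221)
(w - 3016)/(2803 + X) = (3098221 - 3016)/(2803 - 89/7) = 3095205/(19532/7) = 3095205*(7/19532) = 21666435/19532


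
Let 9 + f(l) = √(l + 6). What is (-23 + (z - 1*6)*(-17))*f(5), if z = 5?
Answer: 54 - 6*√11 ≈ 34.100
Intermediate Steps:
f(l) = -9 + √(6 + l) (f(l) = -9 + √(l + 6) = -9 + √(6 + l))
(-23 + (z - 1*6)*(-17))*f(5) = (-23 + (5 - 1*6)*(-17))*(-9 + √(6 + 5)) = (-23 + (5 - 6)*(-17))*(-9 + √11) = (-23 - 1*(-17))*(-9 + √11) = (-23 + 17)*(-9 + √11) = -6*(-9 + √11) = 54 - 6*√11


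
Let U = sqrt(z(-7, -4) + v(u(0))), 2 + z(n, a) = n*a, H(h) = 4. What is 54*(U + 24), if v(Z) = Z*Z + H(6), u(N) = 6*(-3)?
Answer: 1296 + 54*sqrt(354) ≈ 2312.0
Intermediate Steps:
u(N) = -18
z(n, a) = -2 + a*n (z(n, a) = -2 + n*a = -2 + a*n)
v(Z) = 4 + Z**2 (v(Z) = Z*Z + 4 = Z**2 + 4 = 4 + Z**2)
U = sqrt(354) (U = sqrt((-2 - 4*(-7)) + (4 + (-18)**2)) = sqrt((-2 + 28) + (4 + 324)) = sqrt(26 + 328) = sqrt(354) ≈ 18.815)
54*(U + 24) = 54*(sqrt(354) + 24) = 54*(24 + sqrt(354)) = 1296 + 54*sqrt(354)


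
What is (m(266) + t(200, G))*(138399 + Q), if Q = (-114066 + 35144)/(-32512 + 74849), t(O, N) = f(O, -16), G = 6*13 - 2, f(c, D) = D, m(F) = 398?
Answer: 2238260064662/42337 ≈ 5.2868e+7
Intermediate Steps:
G = 76 (G = 78 - 2 = 76)
t(O, N) = -16
Q = -78922/42337 ≈ -1.8641
(m(266) + t(200, G))*(138399 + Q) = (398 - 16)*(138399 - 78922/42337) = 382*(5859319541/42337) = 2238260064662/42337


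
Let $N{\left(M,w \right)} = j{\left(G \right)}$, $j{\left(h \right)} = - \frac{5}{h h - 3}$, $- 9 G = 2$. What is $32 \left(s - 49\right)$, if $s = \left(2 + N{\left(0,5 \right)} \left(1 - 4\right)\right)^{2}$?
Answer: $- \frac{72184320}{57121} \approx -1263.7$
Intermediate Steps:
$G = - \frac{2}{9}$ ($G = \left(- \frac{1}{9}\right) 2 = - \frac{2}{9} \approx -0.22222$)
$j{\left(h \right)} = - \frac{5}{-3 + h^{2}}$ ($j{\left(h \right)} = - \frac{5}{h^{2} - 3} = - \frac{5}{-3 + h^{2}}$)
$N{\left(M,w \right)} = \frac{405}{239}$ ($N{\left(M,w \right)} = - \frac{5}{-3 + \left(- \frac{2}{9}\right)^{2}} = - \frac{5}{-3 + \frac{4}{81}} = - \frac{5}{- \frac{239}{81}} = \left(-5\right) \left(- \frac{81}{239}\right) = \frac{405}{239}$)
$s = \frac{543169}{57121}$ ($s = \left(2 + \frac{405 \left(1 - 4\right)}{239}\right)^{2} = \left(2 + \frac{405}{239} \left(-3\right)\right)^{2} = \left(2 - \frac{1215}{239}\right)^{2} = \left(- \frac{737}{239}\right)^{2} = \frac{543169}{57121} \approx 9.5091$)
$32 \left(s - 49\right) = 32 \left(\frac{543169}{57121} - 49\right) = 32 \left(- \frac{2255760}{57121}\right) = - \frac{72184320}{57121}$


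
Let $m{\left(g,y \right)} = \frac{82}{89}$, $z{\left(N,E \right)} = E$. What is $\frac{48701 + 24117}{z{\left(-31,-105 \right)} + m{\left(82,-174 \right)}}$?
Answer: $- \frac{6480802}{9263} \approx -699.64$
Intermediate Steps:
$m{\left(g,y \right)} = \frac{82}{89}$ ($m{\left(g,y \right)} = 82 \cdot \frac{1}{89} = \frac{82}{89}$)
$\frac{48701 + 24117}{z{\left(-31,-105 \right)} + m{\left(82,-174 \right)}} = \frac{48701 + 24117}{-105 + \frac{82}{89}} = \frac{72818}{- \frac{9263}{89}} = 72818 \left(- \frac{89}{9263}\right) = - \frac{6480802}{9263}$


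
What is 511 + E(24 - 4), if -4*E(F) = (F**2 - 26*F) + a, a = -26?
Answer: 1095/2 ≈ 547.50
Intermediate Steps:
E(F) = 13/2 - F**2/4 + 13*F/2 (E(F) = -((F**2 - 26*F) - 26)/4 = -(-26 + F**2 - 26*F)/4 = 13/2 - F**2/4 + 13*F/2)
511 + E(24 - 4) = 511 + (13/2 - (24 - 4)**2/4 + 13*(24 - 4)/2) = 511 + (13/2 - 1/4*20**2 + (13/2)*20) = 511 + (13/2 - 1/4*400 + 130) = 511 + (13/2 - 100 + 130) = 511 + 73/2 = 1095/2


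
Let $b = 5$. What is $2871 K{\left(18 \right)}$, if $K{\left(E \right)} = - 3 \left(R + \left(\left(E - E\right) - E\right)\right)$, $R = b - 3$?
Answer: $137808$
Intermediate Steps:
$R = 2$ ($R = 5 - 3 = 2$)
$K{\left(E \right)} = -6 + 3 E$ ($K{\left(E \right)} = - 3 \left(2 + \left(\left(E - E\right) - E\right)\right) = - 3 \left(2 + \left(0 - E\right)\right) = - 3 \left(2 - E\right) = -6 + 3 E$)
$2871 K{\left(18 \right)} = 2871 \left(-6 + 3 \cdot 18\right) = 2871 \left(-6 + 54\right) = 2871 \cdot 48 = 137808$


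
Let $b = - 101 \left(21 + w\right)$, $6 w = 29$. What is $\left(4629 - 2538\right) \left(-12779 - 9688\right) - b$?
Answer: $- \frac{281855327}{6} \approx -4.6976 \cdot 10^{7}$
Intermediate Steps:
$w = \frac{29}{6}$ ($w = \frac{1}{6} \cdot 29 = \frac{29}{6} \approx 4.8333$)
$b = - \frac{15655}{6}$ ($b = - 101 \left(21 + \frac{29}{6}\right) = \left(-101\right) \frac{155}{6} = - \frac{15655}{6} \approx -2609.2$)
$\left(4629 - 2538\right) \left(-12779 - 9688\right) - b = \left(4629 - 2538\right) \left(-12779 - 9688\right) - - \frac{15655}{6} = 2091 \left(-22467\right) + \frac{15655}{6} = -46978497 + \frac{15655}{6} = - \frac{281855327}{6}$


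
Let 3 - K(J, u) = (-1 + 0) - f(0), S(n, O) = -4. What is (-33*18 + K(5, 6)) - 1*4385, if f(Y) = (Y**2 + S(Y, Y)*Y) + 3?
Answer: -4972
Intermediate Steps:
f(Y) = 3 + Y**2 - 4*Y (f(Y) = (Y**2 - 4*Y) + 3 = 3 + Y**2 - 4*Y)
K(J, u) = 7 (K(J, u) = 3 - ((-1 + 0) - (3 + 0**2 - 4*0)) = 3 - (-1 - (3 + 0 + 0)) = 3 - (-1 - 1*3) = 3 - (-1 - 3) = 3 - 1*(-4) = 3 + 4 = 7)
(-33*18 + K(5, 6)) - 1*4385 = (-33*18 + 7) - 1*4385 = (-594 + 7) - 4385 = -587 - 4385 = -4972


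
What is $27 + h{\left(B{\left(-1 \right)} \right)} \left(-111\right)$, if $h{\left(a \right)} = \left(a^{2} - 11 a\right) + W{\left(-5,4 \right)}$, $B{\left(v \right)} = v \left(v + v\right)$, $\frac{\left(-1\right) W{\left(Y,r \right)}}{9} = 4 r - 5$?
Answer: $13014$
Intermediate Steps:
$W{\left(Y,r \right)} = 45 - 36 r$ ($W{\left(Y,r \right)} = - 9 \left(4 r - 5\right) = - 9 \left(-5 + 4 r\right) = 45 - 36 r$)
$B{\left(v \right)} = 2 v^{2}$ ($B{\left(v \right)} = v 2 v = 2 v^{2}$)
$h{\left(a \right)} = -99 + a^{2} - 11 a$ ($h{\left(a \right)} = \left(a^{2} - 11 a\right) + \left(45 - 144\right) = \left(a^{2} - 11 a\right) - 99 = -99 + a^{2} - 11 a$)
$27 + h{\left(B{\left(-1 \right)} \right)} \left(-111\right) = 27 + \left(-99 + \left(2 \left(-1\right)^{2}\right)^{2} - 11 \cdot 2 \left(-1\right)^{2}\right) \left(-111\right) = 27 + \left(-99 + \left(2 \cdot 1\right)^{2} - 11 \cdot 2 \cdot 1\right) \left(-111\right) = 27 + \left(-99 + 2^{2} - 22\right) \left(-111\right) = 27 + \left(-99 + 4 - 22\right) \left(-111\right) = 27 - -12987 = 27 + 12987 = 13014$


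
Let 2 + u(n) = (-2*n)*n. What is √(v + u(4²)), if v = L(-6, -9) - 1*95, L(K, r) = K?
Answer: I*√615 ≈ 24.799*I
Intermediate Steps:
u(n) = -2 - 2*n² (u(n) = -2 + (-2*n)*n = -2 - 2*n²)
v = -101 (v = -6 - 1*95 = -6 - 95 = -101)
√(v + u(4²)) = √(-101 + (-2 - 2*(4²)²)) = √(-101 + (-2 - 2*16²)) = √(-101 + (-2 - 2*256)) = √(-101 + (-2 - 512)) = √(-101 - 514) = √(-615) = I*√615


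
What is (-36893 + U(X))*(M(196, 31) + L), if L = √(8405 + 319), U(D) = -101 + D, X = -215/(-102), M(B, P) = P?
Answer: -116968363/102 - 3773173*√2181/51 ≈ -4.6019e+6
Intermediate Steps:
X = 215/102 (X = -215*(-1/102) = 215/102 ≈ 2.1078)
L = 2*√2181 (L = √8724 = 2*√2181 ≈ 93.402)
(-36893 + U(X))*(M(196, 31) + L) = (-36893 + (-101 + 215/102))*(31 + 2*√2181) = (-36893 - 10087/102)*(31 + 2*√2181) = -3773173*(31 + 2*√2181)/102 = -116968363/102 - 3773173*√2181/51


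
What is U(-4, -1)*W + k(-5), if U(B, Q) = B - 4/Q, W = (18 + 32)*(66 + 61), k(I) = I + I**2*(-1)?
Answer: -30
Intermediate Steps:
k(I) = I - I**2
W = 6350 (W = 50*127 = 6350)
U(-4, -1)*W + k(-5) = (-4 - 4/(-1))*6350 - 5*(1 - 1*(-5)) = (-4 - 4*(-1))*6350 - 5*(1 + 5) = (-4 + 4)*6350 - 5*6 = 0*6350 - 30 = 0 - 30 = -30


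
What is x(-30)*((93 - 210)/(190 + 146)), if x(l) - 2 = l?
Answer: 39/4 ≈ 9.7500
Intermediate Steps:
x(l) = 2 + l
x(-30)*((93 - 210)/(190 + 146)) = (2 - 30)*((93 - 210)/(190 + 146)) = -(-3276)/336 = -28*(-39/112) = 39/4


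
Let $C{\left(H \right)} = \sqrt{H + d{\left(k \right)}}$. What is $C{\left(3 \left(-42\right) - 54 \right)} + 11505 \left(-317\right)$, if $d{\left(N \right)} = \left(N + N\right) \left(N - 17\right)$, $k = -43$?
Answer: $-3647085 + 2 \sqrt{1245} \approx -3.647 \cdot 10^{6}$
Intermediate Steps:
$d{\left(N \right)} = 2 N \left(-17 + N\right)$
$C{\left(H \right)} = \sqrt{5160 + H}$ ($C{\left(H \right)} = \sqrt{H + 2 \left(-43\right) \left(-17 - 43\right)} = \sqrt{H + 2 \left(-43\right) \left(-60\right)} = \sqrt{H + 5160} = \sqrt{5160 + H}$)
$C{\left(3 \left(-42\right) - 54 \right)} + 11505 \left(-317\right) = \sqrt{5160 + \left(3 \left(-42\right) - 54\right)} + 11505 \left(-317\right) = \sqrt{5160 - 180} - 3647085 = \sqrt{4980} - 3647085 = 2 \sqrt{1245} - 3647085 = -3647085 + 2 \sqrt{1245}$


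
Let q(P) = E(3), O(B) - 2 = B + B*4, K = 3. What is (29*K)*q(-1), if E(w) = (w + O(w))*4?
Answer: 6960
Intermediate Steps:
O(B) = 2 + 5*B (O(B) = 2 + (B + B*4) = 2 + (B + 4*B) = 2 + 5*B)
E(w) = 8 + 24*w (E(w) = (w + (2 + 5*w))*4 = (2 + 6*w)*4 = 8 + 24*w)
q(P) = 80 (q(P) = 8 + 24*3 = 8 + 72 = 80)
(29*K)*q(-1) = (29*3)*80 = 87*80 = 6960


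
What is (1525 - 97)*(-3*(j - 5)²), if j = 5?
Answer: 0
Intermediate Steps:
(1525 - 97)*(-3*(j - 5)²) = (1525 - 97)*(-3*(5 - 5)²) = 1428*(-3*0²) = 1428*(-3*0) = 1428*0 = 0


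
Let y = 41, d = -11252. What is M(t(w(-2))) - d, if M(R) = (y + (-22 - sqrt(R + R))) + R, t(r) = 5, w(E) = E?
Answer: 11276 - sqrt(10) ≈ 11273.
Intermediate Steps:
M(R) = 19 + R - sqrt(2)*sqrt(R) (M(R) = (41 + (-22 - sqrt(R + R))) + R = (41 + (-22 - sqrt(2*R))) + R = (41 + (-22 - sqrt(2)*sqrt(R))) + R = (19 - sqrt(2)*sqrt(R)) + R = 19 + R - sqrt(2)*sqrt(R))
M(t(w(-2))) - d = (19 + 5 - sqrt(2)*sqrt(5)) - 1*(-11252) = (19 + 5 - sqrt(10)) + 11252 = (24 - sqrt(10)) + 11252 = 11276 - sqrt(10)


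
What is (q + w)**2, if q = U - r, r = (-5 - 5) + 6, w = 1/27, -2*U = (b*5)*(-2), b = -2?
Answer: 25921/729 ≈ 35.557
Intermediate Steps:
U = -10 (U = -(-2*5)*(-2)/2 = -(-5)*(-2) = -1/2*20 = -10)
w = 1/27 ≈ 0.037037
r = -4 (r = -10 + 6 = -4)
q = -6 (q = -10 - 1*(-4) = -10 + 4 = -6)
(q + w)**2 = (-6 + 1/27)**2 = (-161/27)**2 = 25921/729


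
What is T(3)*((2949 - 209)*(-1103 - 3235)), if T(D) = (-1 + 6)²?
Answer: -297153000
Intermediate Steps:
T(D) = 25 (T(D) = 5² = 25)
T(3)*((2949 - 209)*(-1103 - 3235)) = 25*((2949 - 209)*(-1103 - 3235)) = 25*(2740*(-4338)) = 25*(-11886120) = -297153000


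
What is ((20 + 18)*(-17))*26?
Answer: -16796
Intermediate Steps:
((20 + 18)*(-17))*26 = (38*(-17))*26 = -646*26 = -16796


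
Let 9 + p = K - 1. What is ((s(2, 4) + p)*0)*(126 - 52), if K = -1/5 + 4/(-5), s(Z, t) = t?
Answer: 0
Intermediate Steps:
K = -1 (K = -1*⅕ + 4*(-⅕) = -⅕ - ⅘ = -1)
p = -11 (p = -9 + (-1 - 1) = -9 - 2 = -11)
((s(2, 4) + p)*0)*(126 - 52) = ((4 - 11)*0)*(126 - 52) = -7*0*74 = 0*74 = 0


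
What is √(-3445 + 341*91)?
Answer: √27586 ≈ 166.09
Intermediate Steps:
√(-3445 + 341*91) = √(-3445 + 31031) = √27586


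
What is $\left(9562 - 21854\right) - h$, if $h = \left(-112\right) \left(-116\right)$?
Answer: $-25284$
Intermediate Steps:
$h = 12992$
$\left(9562 - 21854\right) - h = \left(9562 - 21854\right) - 12992 = -12292 - 12992 = -25284$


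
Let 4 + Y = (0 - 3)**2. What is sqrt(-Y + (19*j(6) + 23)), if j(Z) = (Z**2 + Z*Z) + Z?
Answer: 10*sqrt(15) ≈ 38.730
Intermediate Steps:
j(Z) = Z + 2*Z**2 (j(Z) = (Z**2 + Z**2) + Z = 2*Z**2 + Z = Z + 2*Z**2)
Y = 5 (Y = -4 + (0 - 3)**2 = -4 + (-3)**2 = -4 + 9 = 5)
sqrt(-Y + (19*j(6) + 23)) = sqrt(-1*5 + (19*(6*(1 + 2*6)) + 23)) = sqrt(-5 + (19*(6*(1 + 12)) + 23)) = sqrt(-5 + (19*(6*13) + 23)) = sqrt(-5 + (19*78 + 23)) = sqrt(-5 + (1482 + 23)) = sqrt(-5 + 1505) = sqrt(1500) = 10*sqrt(15)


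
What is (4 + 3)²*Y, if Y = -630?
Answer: -30870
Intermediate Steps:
(4 + 3)²*Y = (4 + 3)²*(-630) = 7²*(-630) = 49*(-630) = -30870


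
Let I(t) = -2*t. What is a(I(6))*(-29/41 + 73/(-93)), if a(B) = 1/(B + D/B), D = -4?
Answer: 1138/8897 ≈ 0.12791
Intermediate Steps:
a(B) = 1/(B - 4/B)
a(I(6))*(-29/41 + 73/(-93)) = ((-2*6)/(-4 + (-2*6)**2))*(-29/41 + 73/(-93)) = (-12/(-4 + (-12)**2))*(-29*1/41 + 73*(-1/93)) = (-12/(-4 + 144))*(-29/41 - 73/93) = -12/140*(-5690/3813) = -12*1/140*(-5690/3813) = -3/35*(-5690/3813) = 1138/8897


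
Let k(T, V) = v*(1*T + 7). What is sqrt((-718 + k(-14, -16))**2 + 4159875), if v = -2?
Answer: sqrt(4655491) ≈ 2157.7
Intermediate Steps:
k(T, V) = -14 - 2*T (k(T, V) = -2*(1*T + 7) = -2*(T + 7) = -2*(7 + T) = -14 - 2*T)
sqrt((-718 + k(-14, -16))**2 + 4159875) = sqrt((-718 + (-14 - 2*(-14)))**2 + 4159875) = sqrt((-718 + (-14 + 28))**2 + 4159875) = sqrt((-718 + 14)**2 + 4159875) = sqrt((-704)**2 + 4159875) = sqrt(495616 + 4159875) = sqrt(4655491)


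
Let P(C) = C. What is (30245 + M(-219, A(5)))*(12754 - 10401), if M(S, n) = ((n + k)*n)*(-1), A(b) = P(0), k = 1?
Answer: 71166485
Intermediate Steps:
A(b) = 0
M(S, n) = -n*(1 + n) (M(S, n) = ((n + 1)*n)*(-1) = ((1 + n)*n)*(-1) = (n*(1 + n))*(-1) = -n*(1 + n))
(30245 + M(-219, A(5)))*(12754 - 10401) = (30245 - 1*0*(1 + 0))*(12754 - 10401) = (30245 - 1*0*1)*2353 = (30245 + 0)*2353 = 30245*2353 = 71166485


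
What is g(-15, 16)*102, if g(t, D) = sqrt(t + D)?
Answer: 102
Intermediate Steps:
g(t, D) = sqrt(D + t)
g(-15, 16)*102 = sqrt(16 - 15)*102 = sqrt(1)*102 = 1*102 = 102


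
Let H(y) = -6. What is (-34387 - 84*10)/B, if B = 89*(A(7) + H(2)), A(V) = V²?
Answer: -35227/3827 ≈ -9.2049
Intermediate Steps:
B = 3827 (B = 89*(7² - 6) = 89*(49 - 6) = 89*43 = 3827)
(-34387 - 84*10)/B = (-34387 - 84*10)/3827 = (-34387 - 840)*(1/3827) = -35227*1/3827 = -35227/3827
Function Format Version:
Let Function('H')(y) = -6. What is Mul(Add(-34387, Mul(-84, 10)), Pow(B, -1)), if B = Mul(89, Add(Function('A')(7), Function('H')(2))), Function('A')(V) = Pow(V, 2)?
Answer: Rational(-35227, 3827) ≈ -9.2049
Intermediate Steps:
B = 3827 (B = Mul(89, Add(Pow(7, 2), -6)) = Mul(89, Add(49, -6)) = Mul(89, 43) = 3827)
Mul(Add(-34387, Mul(-84, 10)), Pow(B, -1)) = Mul(Add(-34387, Mul(-84, 10)), Pow(3827, -1)) = Mul(Add(-34387, -840), Rational(1, 3827)) = Mul(-35227, Rational(1, 3827)) = Rational(-35227, 3827)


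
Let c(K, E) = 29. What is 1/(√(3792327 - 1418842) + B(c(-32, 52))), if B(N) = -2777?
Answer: -2777/5338244 - √2373485/5338244 ≈ -0.00080881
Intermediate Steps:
1/(√(3792327 - 1418842) + B(c(-32, 52))) = 1/(√(3792327 - 1418842) - 2777) = 1/(√2373485 - 2777) = 1/(-2777 + √2373485)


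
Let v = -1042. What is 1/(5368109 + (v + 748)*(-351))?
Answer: 1/5471303 ≈ 1.8277e-7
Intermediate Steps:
1/(5368109 + (v + 748)*(-351)) = 1/(5368109 + (-1042 + 748)*(-351)) = 1/(5368109 - 294*(-351)) = 1/(5368109 + 103194) = 1/5471303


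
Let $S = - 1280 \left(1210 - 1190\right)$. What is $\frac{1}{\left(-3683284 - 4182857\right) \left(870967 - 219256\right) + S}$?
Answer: $- \frac{1}{5126450642851} \approx -1.9507 \cdot 10^{-13}$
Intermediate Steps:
$S = -25600$ ($S = \left(-1280\right) 20 = -25600$)
$\frac{1}{\left(-3683284 - 4182857\right) \left(870967 - 219256\right) + S} = \frac{1}{\left(-3683284 - 4182857\right) \left(870967 - 219256\right) - 25600} = \frac{1}{\left(-7866141\right) 651711 - 25600} = \frac{1}{-5126450617251 - 25600} = \frac{1}{-5126450642851} = - \frac{1}{5126450642851}$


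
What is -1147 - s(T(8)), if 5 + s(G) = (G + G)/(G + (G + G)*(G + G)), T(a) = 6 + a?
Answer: -65096/57 ≈ -1142.0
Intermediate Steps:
s(G) = -5 + 2*G/(G + 4*G**2) (s(G) = -5 + (G + G)/(G + (G + G)*(G + G)) = -5 + (2*G)/(G + (2*G)*(2*G)) = -5 + (2*G)/(G + 4*G**2) = -5 + 2*G/(G + 4*G**2))
-1147 - s(T(8)) = -1147 - (-3 - 20*(6 + 8))/(1 + 4*(6 + 8)) = -1147 - (-3 - 20*14)/(1 + 4*14) = -1147 - (-3 - 280)/(1 + 56) = -1147 - (-283)/57 = -1147 - 1*(-283/57) = -1147 + 283/57 = -65096/57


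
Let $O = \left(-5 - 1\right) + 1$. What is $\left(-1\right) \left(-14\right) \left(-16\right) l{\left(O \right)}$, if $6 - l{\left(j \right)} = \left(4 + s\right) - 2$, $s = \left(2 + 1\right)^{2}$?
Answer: $1120$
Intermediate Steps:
$s = 9$ ($s = 3^{2} = 9$)
$O = -5$ ($O = -6 + 1 = -5$)
$l{\left(j \right)} = -5$ ($l{\left(j \right)} = 6 - \left(\left(4 + 9\right) - 2\right) = 6 - \left(13 - 2\right) = 6 - 11 = -5$)
$\left(-1\right) \left(-14\right) \left(-16\right) l{\left(O \right)} = \left(-1\right) \left(-14\right) \left(-16\right) \left(-5\right) = 14 \left(-16\right) \left(-5\right) = \left(-224\right) \left(-5\right) = 1120$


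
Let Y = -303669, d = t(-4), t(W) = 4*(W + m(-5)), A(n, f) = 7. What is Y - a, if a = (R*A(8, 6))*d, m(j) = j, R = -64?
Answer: -319797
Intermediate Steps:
t(W) = -20 + 4*W (t(W) = 4*(W - 5) = 4*(-5 + W) = -20 + 4*W)
d = -36 (d = -20 + 4*(-4) = -20 - 16 = -36)
a = 16128 (a = -64*7*(-36) = -448*(-36) = 16128)
Y - a = -303669 - 1*16128 = -303669 - 16128 = -319797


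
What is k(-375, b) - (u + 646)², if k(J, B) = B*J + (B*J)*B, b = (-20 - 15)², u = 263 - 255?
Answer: -563621466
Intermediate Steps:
u = 8
b = 1225 (b = (-35)² = 1225)
k(J, B) = B*J + J*B²
k(-375, b) - (u + 646)² = 1225*(-375)*(1 + 1225) - (8 + 646)² = 1225*(-375)*1226 - 1*654² = -563193750 - 1*427716 = -563193750 - 427716 = -563621466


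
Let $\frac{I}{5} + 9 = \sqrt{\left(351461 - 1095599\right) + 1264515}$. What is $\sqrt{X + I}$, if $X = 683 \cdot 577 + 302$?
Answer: $\sqrt{394348 + 5 \sqrt{520377}} \approx 630.84$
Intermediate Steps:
$I = -45 + 5 \sqrt{520377}$ ($I = -45 + 5 \sqrt{\left(351461 - 1095599\right) + 1264515} = -45 + 5 \sqrt{-744138 + 1264515} = -45 + 5 \sqrt{520377} \approx 3561.9$)
$X = 394393$ ($X = 394091 + 302 = 394393$)
$\sqrt{X + I} = \sqrt{394393 - \left(45 - 5 \sqrt{520377}\right)} = \sqrt{394348 + 5 \sqrt{520377}}$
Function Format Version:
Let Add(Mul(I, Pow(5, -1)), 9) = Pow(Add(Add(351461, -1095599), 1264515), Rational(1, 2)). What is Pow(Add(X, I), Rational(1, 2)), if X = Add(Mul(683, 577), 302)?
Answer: Pow(Add(394348, Mul(5, Pow(520377, Rational(1, 2)))), Rational(1, 2)) ≈ 630.84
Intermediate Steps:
I = Add(-45, Mul(5, Pow(520377, Rational(1, 2)))) (I = Add(-45, Mul(5, Pow(Add(Add(351461, -1095599), 1264515), Rational(1, 2)))) = Add(-45, Mul(5, Pow(Add(-744138, 1264515), Rational(1, 2)))) = Add(-45, Mul(5, Pow(520377, Rational(1, 2)))) ≈ 3561.9)
X = 394393 (X = Add(394091, 302) = 394393)
Pow(Add(X, I), Rational(1, 2)) = Pow(Add(394393, Add(-45, Mul(5, Pow(520377, Rational(1, 2))))), Rational(1, 2)) = Pow(Add(394348, Mul(5, Pow(520377, Rational(1, 2)))), Rational(1, 2))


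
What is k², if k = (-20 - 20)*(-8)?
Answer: 102400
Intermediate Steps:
k = 320 (k = -40*(-8) = 320)
k² = 320² = 102400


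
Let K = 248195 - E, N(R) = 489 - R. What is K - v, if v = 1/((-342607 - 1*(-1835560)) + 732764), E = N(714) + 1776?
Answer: 548959743747/2225717 ≈ 2.4664e+5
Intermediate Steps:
E = 1551 (E = (489 - 1*714) + 1776 = (489 - 714) + 1776 = -225 + 1776 = 1551)
K = 246644 (K = 248195 - 1*1551 = 248195 - 1551 = 246644)
v = 1/2225717 (v = 1/((-342607 + 1835560) + 732764) = 1/(1492953 + 732764) = 1/2225717 ≈ 4.4929e-7)
K - v = 246644 - 1*1/2225717 = 246644 - 1/2225717 = 548959743747/2225717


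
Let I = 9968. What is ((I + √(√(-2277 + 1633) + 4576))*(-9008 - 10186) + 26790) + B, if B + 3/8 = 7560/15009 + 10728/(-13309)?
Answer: -101901041027565645/532679416 - 19194*√(4576 + 2*I*√161) ≈ -1.926e+8 - 3600.3*I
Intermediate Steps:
B = -360822813/532679416 (B = -3/8 + (7560/15009 + 10728/(-13309)) = -3/8 + (7560*(1/15009) + 10728*(-1/13309)) = -3/8 + (2520/5003 - 10728/13309) = -3/8 - 20133504/66584927 = -360822813/532679416 ≈ -0.67737)
((I + √(√(-2277 + 1633) + 4576))*(-9008 - 10186) + 26790) + B = ((9968 + √(√(-2277 + 1633) + 4576))*(-9008 - 10186) + 26790) - 360822813/532679416 = ((9968 + √(√(-644) + 4576))*(-19194) + 26790) - 360822813/532679416 = ((9968 + √(2*I*√161 + 4576))*(-19194) + 26790) - 360822813/532679416 = ((9968 + √(4576 + 2*I*√161))*(-19194) + 26790) - 360822813/532679416 = ((-191325792 - 19194*√(4576 + 2*I*√161)) + 26790) - 360822813/532679416 = (-191299002 - 19194*√(4576 + 2*I*√161)) - 360822813/532679416 = -101901041027565645/532679416 - 19194*√(4576 + 2*I*√161)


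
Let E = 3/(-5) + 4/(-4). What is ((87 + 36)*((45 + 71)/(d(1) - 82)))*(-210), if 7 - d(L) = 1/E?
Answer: 684864/17 ≈ 40286.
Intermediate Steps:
E = -8/5 (E = 3*(-⅕) + 4*(-¼) = -⅗ - 1 = -8/5 ≈ -1.6000)
d(L) = 61/8 (d(L) = 7 - 1/(-8/5) = 7 - 1*(-5/8) = 7 + 5/8 = 61/8)
((87 + 36)*((45 + 71)/(d(1) - 82)))*(-210) = ((87 + 36)*((45 + 71)/(61/8 - 82)))*(-210) = (123*(116/(-595/8)))*(-210) = (123*(116*(-8/595)))*(-210) = (123*(-928/595))*(-210) = -114144/595*(-210) = 684864/17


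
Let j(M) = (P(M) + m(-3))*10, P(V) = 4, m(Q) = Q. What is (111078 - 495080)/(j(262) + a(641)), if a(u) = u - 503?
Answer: -192001/74 ≈ -2594.6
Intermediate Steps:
a(u) = -503 + u
j(M) = 10 (j(M) = (4 - 3)*10 = 1*10 = 10)
(111078 - 495080)/(j(262) + a(641)) = (111078 - 495080)/(10 + (-503 + 641)) = -384002/(10 + 138) = -384002/148 = -384002*1/148 = -192001/74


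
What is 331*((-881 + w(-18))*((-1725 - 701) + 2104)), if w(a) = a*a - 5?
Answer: 59899084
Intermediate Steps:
w(a) = -5 + a**2 (w(a) = a**2 - 5 = -5 + a**2)
331*((-881 + w(-18))*((-1725 - 701) + 2104)) = 331*((-881 + (-5 + (-18)**2))*((-1725 - 701) + 2104)) = 331*((-881 + (-5 + 324))*(-2426 + 2104)) = 331*((-881 + 319)*(-322)) = 331*(-562*(-322)) = 331*180964 = 59899084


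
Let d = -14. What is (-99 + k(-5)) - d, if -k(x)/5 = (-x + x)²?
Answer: -85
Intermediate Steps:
k(x) = 0 (k(x) = -5*(-x + x)² = -5*0² = -5*0 = 0)
(-99 + k(-5)) - d = (-99 + 0) - 1*(-14) = -99 + 14 = -85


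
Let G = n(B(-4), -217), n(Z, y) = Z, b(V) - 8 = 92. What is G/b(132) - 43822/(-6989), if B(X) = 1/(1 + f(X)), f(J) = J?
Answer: 13139611/2096700 ≈ 6.2668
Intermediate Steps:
b(V) = 100 (b(V) = 8 + 92 = 100)
B(X) = 1/(1 + X)
G = -⅓ (G = 1/(1 - 4) = 1/(-3) = -⅓ ≈ -0.33333)
G/b(132) - 43822/(-6989) = -⅓/100 - 43822/(-6989) = -⅓*1/100 - 43822*(-1/6989) = -1/300 + 43822/6989 = 13139611/2096700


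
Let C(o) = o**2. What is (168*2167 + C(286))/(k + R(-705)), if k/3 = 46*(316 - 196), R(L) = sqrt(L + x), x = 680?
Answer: 1476661824/54846725 - 445852*I/54846725 ≈ 26.923 - 0.0081291*I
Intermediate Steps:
R(L) = sqrt(680 + L) (R(L) = sqrt(L + 680) = sqrt(680 + L))
k = 16560 (k = 3*(46*(316 - 196)) = 3*(46*120) = 3*5520 = 16560)
(168*2167 + C(286))/(k + R(-705)) = (168*2167 + 286**2)/(16560 + sqrt(680 - 705)) = (364056 + 81796)/(16560 + sqrt(-25)) = 445852/(16560 + 5*I) = 445852*((16560 - 5*I)/274233625) = 445852*(16560 - 5*I)/274233625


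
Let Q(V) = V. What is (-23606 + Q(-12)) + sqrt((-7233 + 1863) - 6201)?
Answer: -23618 + I*sqrt(11571) ≈ -23618.0 + 107.57*I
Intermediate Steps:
(-23606 + Q(-12)) + sqrt((-7233 + 1863) - 6201) = (-23606 - 12) + sqrt((-7233 + 1863) - 6201) = -23618 + sqrt(-5370 - 6201) = -23618 + sqrt(-11571) = -23618 + I*sqrt(11571)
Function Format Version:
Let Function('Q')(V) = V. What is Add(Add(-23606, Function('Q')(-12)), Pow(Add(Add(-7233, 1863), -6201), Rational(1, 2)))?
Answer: Add(-23618, Mul(I, Pow(11571, Rational(1, 2)))) ≈ Add(-23618., Mul(107.57, I))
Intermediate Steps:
Add(Add(-23606, Function('Q')(-12)), Pow(Add(Add(-7233, 1863), -6201), Rational(1, 2))) = Add(Add(-23606, -12), Pow(Add(Add(-7233, 1863), -6201), Rational(1, 2))) = Add(-23618, Pow(Add(-5370, -6201), Rational(1, 2))) = Add(-23618, Pow(-11571, Rational(1, 2))) = Add(-23618, Mul(I, Pow(11571, Rational(1, 2))))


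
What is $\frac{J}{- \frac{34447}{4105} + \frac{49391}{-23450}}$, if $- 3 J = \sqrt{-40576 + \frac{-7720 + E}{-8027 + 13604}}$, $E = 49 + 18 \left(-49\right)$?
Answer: $\frac{19252450 i \sqrt{92196665}}{28901221063} \approx 6.3963 i$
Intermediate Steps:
$E = -833$ ($E = 49 - 882 = -833$)
$J = - \frac{i \sqrt{92196665}}{143}$ ($J = - \frac{\sqrt{-40576 + \frac{-7720 - 833}{-8027 + 13604}}}{3} = - \frac{\sqrt{-40576 - \frac{8553}{5577}}}{3} = - \frac{\sqrt{-40576 - \frac{2851}{1859}}}{3} = - \frac{\sqrt{- \frac{75433635}{1859}}}{3} = - \frac{\frac{3}{143} i \sqrt{92196665}}{3} = - \frac{i \sqrt{92196665}}{143} \approx - 67.146 i$)
$\frac{J}{- \frac{34447}{4105} + \frac{49391}{-23450}} = \frac{\left(- \frac{1}{143}\right) i \sqrt{92196665}}{- \frac{34447}{4105} + \frac{49391}{-23450}} = \frac{\left(- \frac{1}{143}\right) i \sqrt{92196665}}{\left(-34447\right) \frac{1}{4105} + 49391 \left(- \frac{1}{23450}\right)} = \frac{\left(- \frac{1}{143}\right) i \sqrt{92196665}}{- \frac{34447}{4105} - \frac{49391}{23450}} = \frac{\left(- \frac{1}{143}\right) i \sqrt{92196665}}{- \frac{202106441}{19252450}} = - \frac{i \sqrt{92196665}}{143} \left(- \frac{19252450}{202106441}\right) = \frac{19252450 i \sqrt{92196665}}{28901221063}$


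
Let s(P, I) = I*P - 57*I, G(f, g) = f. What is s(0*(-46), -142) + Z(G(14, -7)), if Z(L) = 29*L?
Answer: 8500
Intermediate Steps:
s(P, I) = -57*I + I*P
s(0*(-46), -142) + Z(G(14, -7)) = -142*(-57 + 0*(-46)) + 29*14 = -142*(-57 + 0) + 406 = -142*(-57) + 406 = 8094 + 406 = 8500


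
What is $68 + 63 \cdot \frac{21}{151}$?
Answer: $\frac{11591}{151} \approx 76.762$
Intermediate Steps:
$68 + 63 \cdot \frac{21}{151} = 68 + \frac{1323}{151} = \frac{11591}{151}$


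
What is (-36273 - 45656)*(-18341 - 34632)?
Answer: 4340024917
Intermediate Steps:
(-36273 - 45656)*(-18341 - 34632) = -81929*(-52973) = 4340024917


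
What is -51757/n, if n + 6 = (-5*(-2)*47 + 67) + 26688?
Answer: -51757/27219 ≈ -1.9015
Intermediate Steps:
n = 27219 (n = -6 + ((-5*(-2)*47 + 67) + 26688) = -6 + ((10*47 + 67) + 26688) = -6 + ((470 + 67) + 26688) = -6 + (537 + 26688) = -6 + 27225 = 27219)
-51757/n = -51757/27219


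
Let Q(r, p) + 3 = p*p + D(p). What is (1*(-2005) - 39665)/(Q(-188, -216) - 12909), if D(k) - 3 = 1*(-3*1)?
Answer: -6945/5624 ≈ -1.2349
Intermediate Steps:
D(k) = 0 (D(k) = 3 + 1*(-3*1) = 3 + 1*(-3) = 3 - 3 = 0)
Q(r, p) = -3 + p² (Q(r, p) = -3 + (p*p + 0) = -3 + (p² + 0) = -3 + p²)
(1*(-2005) - 39665)/(Q(-188, -216) - 12909) = (1*(-2005) - 39665)/((-3 + (-216)²) - 12909) = (-2005 - 39665)/((-3 + 46656) - 12909) = -41670/(46653 - 12909) = -41670/33744 = -41670*1/33744 = -6945/5624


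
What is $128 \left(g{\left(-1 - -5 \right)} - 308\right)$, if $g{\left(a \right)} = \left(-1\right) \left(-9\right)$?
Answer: $-38272$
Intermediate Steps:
$g{\left(a \right)} = 9$
$128 \left(g{\left(-1 - -5 \right)} - 308\right) = 128 \left(9 - 308\right) = 128 \left(-299\right) = -38272$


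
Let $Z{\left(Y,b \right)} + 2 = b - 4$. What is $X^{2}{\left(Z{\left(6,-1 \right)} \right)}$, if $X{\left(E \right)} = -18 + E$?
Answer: $625$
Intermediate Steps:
$Z{\left(Y,b \right)} = -6 + b$ ($Z{\left(Y,b \right)} = -2 + \left(b - 4\right) = -2 + \left(-4 + b\right) = -6 + b$)
$X^{2}{\left(Z{\left(6,-1 \right)} \right)} = \left(-18 - 7\right)^{2} = \left(-25\right)^{2} = 625$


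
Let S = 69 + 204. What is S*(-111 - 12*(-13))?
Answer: 12285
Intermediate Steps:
S = 273
S*(-111 - 12*(-13)) = 273*(-111 - 12*(-13)) = 273*(-111 + 156) = 273*45 = 12285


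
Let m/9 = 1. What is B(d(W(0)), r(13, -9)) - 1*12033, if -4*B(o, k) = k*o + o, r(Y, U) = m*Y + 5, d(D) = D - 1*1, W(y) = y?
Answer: -48009/4 ≈ -12002.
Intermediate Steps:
m = 9 (m = 9*1 = 9)
d(D) = -1 + D (d(D) = D - 1 = -1 + D)
r(Y, U) = 5 + 9*Y (r(Y, U) = 9*Y + 5 = 5 + 9*Y)
B(o, k) = -o/4 - k*o/4 (B(o, k) = -(k*o + o)/4 = -(o + k*o)/4 = -o/4 - k*o/4)
B(d(W(0)), r(13, -9)) - 1*12033 = -(-1 + 0)*(1 + (5 + 9*13))/4 - 1*12033 = -¼*(-1)*(1 + (5 + 117)) - 12033 = -¼*(-1)*(1 + 122) - 12033 = -¼*(-1)*123 - 12033 = 123/4 - 12033 = -48009/4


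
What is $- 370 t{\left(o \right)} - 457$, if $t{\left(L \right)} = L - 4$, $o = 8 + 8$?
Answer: $-4897$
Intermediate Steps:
$o = 16$
$t{\left(L \right)} = -4 + L$
$- 370 t{\left(o \right)} - 457 = - 370 \left(-4 + 16\right) - 457 = \left(-370\right) 12 - 457 = -4440 - 457 = -4897$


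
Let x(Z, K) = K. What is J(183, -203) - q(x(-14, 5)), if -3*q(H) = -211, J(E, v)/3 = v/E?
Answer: -13480/183 ≈ -73.661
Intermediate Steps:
J(E, v) = 3*v/E (J(E, v) = 3*(v/E) = 3*v/E)
q(H) = 211/3 (q(H) = -⅓*(-211) = 211/3)
J(183, -203) - q(x(-14, 5)) = 3*(-203)/183 - 1*211/3 = 3*(-203)*(1/183) - 211/3 = -203/61 - 211/3 = -13480/183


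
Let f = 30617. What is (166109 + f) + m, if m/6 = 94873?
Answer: 765964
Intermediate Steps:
m = 569238 (m = 6*94873 = 569238)
(166109 + f) + m = (166109 + 30617) + 569238 = 196726 + 569238 = 765964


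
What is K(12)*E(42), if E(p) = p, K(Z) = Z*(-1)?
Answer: -504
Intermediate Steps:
K(Z) = -Z
K(12)*E(42) = -1*12*42 = -12*42 = -504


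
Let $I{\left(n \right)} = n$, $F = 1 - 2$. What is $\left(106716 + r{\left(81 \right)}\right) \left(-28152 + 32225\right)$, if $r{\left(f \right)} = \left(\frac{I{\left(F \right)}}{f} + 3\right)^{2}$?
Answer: $\frac{2852005183520}{6561} \approx 4.3469 \cdot 10^{8}$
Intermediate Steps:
$F = -1$ ($F = 1 - 2 = -1$)
$r{\left(f \right)} = \left(3 - \frac{1}{f}\right)^{2}$ ($r{\left(f \right)} = \left(- \frac{1}{f} + 3\right)^{2} = \left(3 - \frac{1}{f}\right)^{2}$)
$\left(106716 + r{\left(81 \right)}\right) \left(-28152 + 32225\right) = \left(106716 + \frac{\left(-1 + 3 \cdot 81\right)^{2}}{6561}\right) \left(-28152 + 32225\right) = \left(106716 + \frac{\left(-1 + 243\right)^{2}}{6561}\right) 4073 = \left(106716 + \frac{242^{2}}{6561}\right) 4073 = \left(106716 + \frac{1}{6561} \cdot 58564\right) 4073 = \left(106716 + \frac{58564}{6561}\right) 4073 = \frac{700222240}{6561} \cdot 4073 = \frac{2852005183520}{6561}$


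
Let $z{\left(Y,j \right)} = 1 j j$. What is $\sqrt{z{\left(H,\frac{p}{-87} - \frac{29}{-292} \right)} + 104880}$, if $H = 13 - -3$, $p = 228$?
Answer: $\frac{\sqrt{7521088542321}}{8468} \approx 323.86$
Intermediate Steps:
$H = 16$ ($H = 13 + 3 = 16$)
$z{\left(Y,j \right)} = j^{2}$ ($z{\left(Y,j \right)} = j j = j^{2}$)
$\sqrt{z{\left(H,\frac{p}{-87} - \frac{29}{-292} \right)} + 104880} = \sqrt{\left(\frac{228}{-87} - \frac{29}{-292}\right)^{2} + 104880} = \sqrt{\left(228 \left(- \frac{1}{87}\right) - - \frac{29}{292}\right)^{2} + 104880} = \sqrt{\left(- \frac{76}{29} + \frac{29}{292}\right)^{2} + 104880} = \sqrt{\left(- \frac{21351}{8468}\right)^{2} + 104880} = \sqrt{\frac{455865201}{71707024} + 104880} = \sqrt{\frac{7521088542321}{71707024}} = \frac{\sqrt{7521088542321}}{8468}$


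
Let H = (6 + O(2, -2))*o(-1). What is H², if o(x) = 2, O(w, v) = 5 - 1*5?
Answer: 144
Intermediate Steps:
O(w, v) = 0 (O(w, v) = 5 - 5 = 0)
H = 12 (H = (6 + 0)*2 = 6*2 = 12)
H² = 12² = 144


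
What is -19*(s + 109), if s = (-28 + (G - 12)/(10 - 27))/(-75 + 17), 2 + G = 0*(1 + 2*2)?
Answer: -1025392/493 ≈ -2079.9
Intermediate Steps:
G = -2 (G = -2 + 0*(1 + 2*2) = -2 + 0*(1 + 4) = -2 + 0*5 = -2 + 0 = -2)
s = 231/493 (s = (-28 + (-2 - 12)/(10 - 27))/(-75 + 17) = (-28 - 14/(-17))/(-58) = (-28 - 14*(-1/17))*(-1/58) = (-28 + 14/17)*(-1/58) = -462/17*(-1/58) = 231/493 ≈ 0.46856)
-19*(s + 109) = -19*(231/493 + 109) = -19*53968/493 = -1025392/493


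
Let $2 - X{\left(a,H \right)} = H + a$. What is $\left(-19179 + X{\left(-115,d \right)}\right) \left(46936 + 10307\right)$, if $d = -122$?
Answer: $-1084182420$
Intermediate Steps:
$X{\left(a,H \right)} = 2 - H - a$ ($X{\left(a,H \right)} = 2 - \left(H + a\right) = 2 - H - a$)
$\left(-19179 + X{\left(-115,d \right)}\right) \left(46936 + 10307\right) = \left(-19179 - -239\right) \left(46936 + 10307\right) = \left(-19179 + \left(2 + 122 + 115\right)\right) 57243 = \left(-19179 + 239\right) 57243 = \left(-18940\right) 57243 = -1084182420$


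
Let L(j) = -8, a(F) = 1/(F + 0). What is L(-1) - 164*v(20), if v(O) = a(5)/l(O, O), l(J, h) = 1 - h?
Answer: -596/95 ≈ -6.2737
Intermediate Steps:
a(F) = 1/F
v(O) = 1/(5*(1 - O))
L(-1) - 164*v(20) = -8 - (-164)/(-5 + 5*20) = -8 - (-164)/(-5 + 100) = -8 - (-164)/95 = -8 - 164*(-1/95) = -8 + 164/95 = -596/95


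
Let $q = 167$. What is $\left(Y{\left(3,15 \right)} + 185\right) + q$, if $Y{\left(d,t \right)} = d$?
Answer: $355$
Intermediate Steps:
$\left(Y{\left(3,15 \right)} + 185\right) + q = \left(3 + 185\right) + 167 = 188 + 167 = 355$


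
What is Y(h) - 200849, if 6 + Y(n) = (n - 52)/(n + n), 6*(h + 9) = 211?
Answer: -63068625/314 ≈ -2.0086e+5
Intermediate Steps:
h = 157/6 (h = -9 + (⅙)*211 = -9 + 211/6 = 157/6 ≈ 26.167)
Y(n) = -6 + (-52 + n)/(2*n) (Y(n) = -6 + (n - 52)/(n + n) = -6 + (-52 + n)/((2*n)) = -6 + (-52 + n)*(1/(2*n)) = -6 + (-52 + n)/(2*n))
Y(h) - 200849 = (-11/2 - 26/157/6) - 200849 = (-11/2 - 26*6/157) - 200849 = (-11/2 - 156/157) - 200849 = -2039/314 - 200849 = -63068625/314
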